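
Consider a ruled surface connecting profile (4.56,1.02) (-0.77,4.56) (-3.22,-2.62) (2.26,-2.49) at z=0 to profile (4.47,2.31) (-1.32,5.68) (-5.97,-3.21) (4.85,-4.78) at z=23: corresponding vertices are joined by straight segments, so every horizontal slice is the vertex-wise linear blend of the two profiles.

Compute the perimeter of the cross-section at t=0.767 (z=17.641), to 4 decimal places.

Cross-section at t=0.767: each vertex is (1-t)·p0[i] + t·p1[i].
  v1: (1-0.767)·(4.56,1.02) + 0.767·(4.47,2.31) = (4.4910,2.0094)
  v2: (1-0.767)·(-0.77,4.56) + 0.767·(-1.32,5.68) = (-1.1919,5.4190)
  v3: (1-0.767)·(-3.22,-2.62) + 0.767·(-5.97,-3.21) = (-5.3293,-3.0725)
  v4: (1-0.767)·(2.26,-2.49) + 0.767·(4.85,-4.78) = (4.2465,-4.2464)
Perimeter = Σ |v_{i+1} − v_i|:
  edge 1→2: √(-5.6828² + 3.4096²) = 6.6272 (running 6.6272)
  edge 2→3: √(-4.1374² + -8.4916²) = 9.4459 (running 16.0731)
  edge 3→4: √(9.5758² + -1.1739²) = 9.6475 (running 25.7206)
  edge 4→1: √(0.2444² + 6.2559²) = 6.2606 (running 31.9812)
Perimeter = 31.9812

Perimeter at t=0.767: 31.9812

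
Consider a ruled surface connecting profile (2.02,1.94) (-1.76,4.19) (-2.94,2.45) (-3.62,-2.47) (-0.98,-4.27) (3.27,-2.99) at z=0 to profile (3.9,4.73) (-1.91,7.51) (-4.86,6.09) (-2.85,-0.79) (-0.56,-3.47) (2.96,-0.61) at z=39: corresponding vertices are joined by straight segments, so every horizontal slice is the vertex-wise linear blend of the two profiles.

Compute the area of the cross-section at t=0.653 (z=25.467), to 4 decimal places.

Cross-section at t=0.653: each vertex is (1-t)·p0[i] + t·p1[i].
  v1: (1-0.653)·(2.02,1.94) + 0.653·(3.9,4.73) = (3.2476,3.7619)
  v2: (1-0.653)·(-1.76,4.19) + 0.653·(-1.91,7.51) = (-1.8579,6.3580)
  v3: (1-0.653)·(-2.94,2.45) + 0.653·(-4.86,6.09) = (-4.1938,4.8269)
  v4: (1-0.653)·(-3.62,-2.47) + 0.653·(-2.85,-0.79) = (-3.1172,-1.3730)
  v5: (1-0.653)·(-0.98,-4.27) + 0.653·(-0.56,-3.47) = (-0.7057,-3.7476)
  v6: (1-0.653)·(3.27,-2.99) + 0.653·(2.96,-0.61) = (3.0676,-1.4359)
Shoelace sum Σ(x_i·y_{i+1} − x_{i+1}·y_i):
  i=1: 3.2476·6.3580 − -1.8579·3.7619 = +27.6377 (running +27.6377)
  i=2: -1.8579·4.8269 − -4.1938·6.3580 = +17.6956 (running +45.3333)
  i=3: -4.1938·-1.3730 − -3.1172·4.8269 = +20.8043 (running +66.1376)
  i=4: -3.1172·-3.7476 − -0.7057·-1.3730 = +10.7130 (running +76.8506)
  i=5: -0.7057·-1.4359 − 3.0676·-3.7476 = +12.5094 (running +89.3600)
  i=6: 3.0676·3.7619 − 3.2476·-1.4359 = +16.2030 (running +105.5630)
Area = |Σ|/2 = |105.5630|/2 = 52.7815

Area at t=0.653: 52.7815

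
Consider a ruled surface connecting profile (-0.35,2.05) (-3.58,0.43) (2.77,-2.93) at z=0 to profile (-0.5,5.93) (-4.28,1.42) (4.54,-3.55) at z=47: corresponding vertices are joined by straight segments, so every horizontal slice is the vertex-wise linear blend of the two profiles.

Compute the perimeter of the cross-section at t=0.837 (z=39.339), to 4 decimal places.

Perimeter at t=0.837: 25.0575

Cross-section at t=0.837: each vertex is (1-t)·p0[i] + t·p1[i].
  v1: (1-0.837)·(-0.35,2.05) + 0.837·(-0.5,5.93) = (-0.4755,5.2976)
  v2: (1-0.837)·(-3.58,0.43) + 0.837·(-4.28,1.42) = (-4.1659,1.2586)
  v3: (1-0.837)·(2.77,-2.93) + 0.837·(4.54,-3.55) = (4.2515,-3.4489)
Perimeter = Σ |v_{i+1} − v_i|:
  edge 1→2: √(-3.6904² + -4.0389²) = 5.4710 (running 5.4710)
  edge 2→3: √(8.4174² + -4.7076²) = 9.6444 (running 15.1153)
  edge 3→1: √(-4.7270² + 8.7465²) = 9.9421 (running 25.0575)
Perimeter = 25.0575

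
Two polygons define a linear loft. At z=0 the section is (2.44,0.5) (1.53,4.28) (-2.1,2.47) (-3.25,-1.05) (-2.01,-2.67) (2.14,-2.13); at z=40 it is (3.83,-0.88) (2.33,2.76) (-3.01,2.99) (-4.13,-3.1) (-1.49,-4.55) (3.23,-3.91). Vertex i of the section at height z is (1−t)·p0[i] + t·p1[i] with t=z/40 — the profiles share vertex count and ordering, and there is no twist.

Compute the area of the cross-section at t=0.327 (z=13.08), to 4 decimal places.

Cross-section at t=0.327: each vertex is (1-t)·p0[i] + t·p1[i].
  v1: (1-0.327)·(2.44,0.5) + 0.327·(3.83,-0.88) = (2.8945,0.0487)
  v2: (1-0.327)·(1.53,4.28) + 0.327·(2.33,2.76) = (1.7916,3.7830)
  v3: (1-0.327)·(-2.1,2.47) + 0.327·(-3.01,2.99) = (-2.3976,2.6400)
  v4: (1-0.327)·(-3.25,-1.05) + 0.327·(-4.13,-3.1) = (-3.5378,-1.7204)
  v5: (1-0.327)·(-2.01,-2.67) + 0.327·(-1.49,-4.55) = (-1.8400,-3.2848)
  v6: (1-0.327)·(2.14,-2.13) + 0.327·(3.23,-3.91) = (2.4964,-2.7121)
Shoelace sum Σ(x_i·y_{i+1} − x_{i+1}·y_i):
  i=1: 2.8945·3.7830 − 1.7916·0.0487 = +10.8626 (running +10.8626)
  i=2: 1.7916·2.6400 − -2.3976·3.7830 = +13.7998 (running +24.6624)
  i=3: -2.3976·-1.7204 − -3.5378·2.6400 = +13.4645 (running +38.1269)
  i=4: -3.5378·-3.2848 − -1.8400·-1.7204 = +8.4553 (running +46.5822)
  i=5: -1.8400·-2.7121 − 2.4964·-3.2848 = +13.1903 (running +59.7724)
  i=6: 2.4964·0.0487 − 2.8945·-2.7121 = +7.9718 (running +67.7443)
Area = |Σ|/2 = |67.7443|/2 = 33.8721

Area at t=0.327: 33.8721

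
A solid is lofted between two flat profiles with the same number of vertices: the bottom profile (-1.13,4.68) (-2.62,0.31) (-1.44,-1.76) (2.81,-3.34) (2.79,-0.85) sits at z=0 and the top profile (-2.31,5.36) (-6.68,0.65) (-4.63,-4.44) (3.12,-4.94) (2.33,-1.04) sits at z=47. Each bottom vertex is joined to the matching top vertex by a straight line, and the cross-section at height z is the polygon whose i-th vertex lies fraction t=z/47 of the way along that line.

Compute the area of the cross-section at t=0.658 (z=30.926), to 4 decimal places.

Area at t=0.658: 45.8477

Cross-section at t=0.658: each vertex is (1-t)·p0[i] + t·p1[i].
  v1: (1-0.658)·(-1.13,4.68) + 0.658·(-2.31,5.36) = (-1.9064,5.1274)
  v2: (1-0.658)·(-2.62,0.31) + 0.658·(-6.68,0.65) = (-5.2915,0.5337)
  v3: (1-0.658)·(-1.44,-1.76) + 0.658·(-4.63,-4.44) = (-3.5390,-3.5234)
  v4: (1-0.658)·(2.81,-3.34) + 0.658·(3.12,-4.94) = (3.0140,-4.3928)
  v5: (1-0.658)·(2.79,-0.85) + 0.658·(2.33,-1.04) = (2.4873,-0.9750)
Shoelace sum Σ(x_i·y_{i+1} − x_{i+1}·y_i):
  i=1: -1.9064·0.5337 − -5.2915·5.1274 = +26.1142 (running +26.1142)
  i=2: -5.2915·-3.5234 − -3.5390·0.5337 = +20.5331 (running +46.6473)
  i=3: -3.5390·-4.3928 − 3.0140·-3.5234 = +26.1658 (running +72.8131)
  i=4: 3.0140·-0.9750 − 2.4873·-4.3928 = +7.9876 (running +80.8007)
  i=5: 2.4873·5.1274 − -1.9064·-0.9750 = +10.8948 (running +91.6955)
Area = |Σ|/2 = |91.6955|/2 = 45.8477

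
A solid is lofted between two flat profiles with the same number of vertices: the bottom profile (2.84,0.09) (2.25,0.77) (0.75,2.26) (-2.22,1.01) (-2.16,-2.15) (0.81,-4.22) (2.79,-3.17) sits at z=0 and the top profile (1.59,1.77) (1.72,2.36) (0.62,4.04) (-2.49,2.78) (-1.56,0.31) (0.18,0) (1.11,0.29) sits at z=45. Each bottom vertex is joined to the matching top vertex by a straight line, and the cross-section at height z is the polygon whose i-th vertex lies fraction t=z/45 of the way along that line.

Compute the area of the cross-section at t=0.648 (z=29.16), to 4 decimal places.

Area at t=0.648: 15.1888

Cross-section at t=0.648: each vertex is (1-t)·p0[i] + t·p1[i].
  v1: (1-0.648)·(2.84,0.09) + 0.648·(1.59,1.77) = (2.0300,1.1786)
  v2: (1-0.648)·(2.25,0.77) + 0.648·(1.72,2.36) = (1.9066,1.8003)
  v3: (1-0.648)·(0.75,2.26) + 0.648·(0.62,4.04) = (0.6658,3.4134)
  v4: (1-0.648)·(-2.22,1.01) + 0.648·(-2.49,2.78) = (-2.3950,2.1570)
  v5: (1-0.648)·(-2.16,-2.15) + 0.648·(-1.56,0.31) = (-1.7712,-0.5559)
  v6: (1-0.648)·(0.81,-4.22) + 0.648·(0.18,0) = (0.4018,-1.4854)
  v7: (1-0.648)·(2.79,-3.17) + 0.648·(1.11,0.29) = (1.7014,-0.9279)
Shoelace sum Σ(x_i·y_{i+1} − x_{i+1}·y_i):
  i=1: 2.0300·1.8003 − 1.9066·1.1786 = +1.4075 (running +1.4075)
  i=2: 1.9066·3.4134 − 0.6658·1.8003 = +5.3093 (running +6.7168)
  i=3: 0.6658·2.1570 − -2.3950·3.4134 = +9.6111 (running +16.3279)
  i=4: -2.3950·-0.5559 − -1.7712·2.1570 = +5.1518 (running +21.4797)
  i=5: -1.7712·-1.4854 − 0.4018·-0.5559 = +2.8544 (running +24.3341)
  i=6: 0.4018·-0.9279 − 1.7014·-1.4854 = +2.1545 (running +26.4886)
  i=7: 1.7014·1.1786 − 2.0300·-0.9279 = +3.8890 (running +30.3775)
Area = |Σ|/2 = |30.3775|/2 = 15.1888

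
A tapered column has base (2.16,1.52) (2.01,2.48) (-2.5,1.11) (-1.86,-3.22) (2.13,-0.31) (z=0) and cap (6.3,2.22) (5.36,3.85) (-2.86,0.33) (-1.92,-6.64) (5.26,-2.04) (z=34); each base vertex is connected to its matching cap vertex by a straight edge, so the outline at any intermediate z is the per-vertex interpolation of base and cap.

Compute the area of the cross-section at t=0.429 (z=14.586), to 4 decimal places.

Cross-section at t=0.429: each vertex is (1-t)·p0[i] + t·p1[i].
  v1: (1-0.429)·(2.16,1.52) + 0.429·(6.3,2.22) = (3.9361,1.8203)
  v2: (1-0.429)·(2.01,2.48) + 0.429·(5.36,3.85) = (3.4471,3.0677)
  v3: (1-0.429)·(-2.5,1.11) + 0.429·(-2.86,0.33) = (-2.6544,0.7754)
  v4: (1-0.429)·(-1.86,-3.22) + 0.429·(-1.92,-6.64) = (-1.8857,-4.6872)
  v5: (1-0.429)·(2.13,-0.31) + 0.429·(5.26,-2.04) = (3.4728,-1.0522)
Shoelace sum Σ(x_i·y_{i+1} − x_{i+1}·y_i):
  i=1: 3.9361·3.0677 − 3.4471·1.8203 = +5.7999 (running +5.7999)
  i=2: 3.4471·0.7754 − -2.6544·3.0677 = +10.8160 (running +16.6159)
  i=3: -2.6544·-4.6872 − -1.8857·0.7754 = +13.9040 (running +30.5199)
  i=4: -1.8857·-1.0522 − 3.4728·-4.6872 = +18.2616 (running +48.7815)
  i=5: 3.4728·1.8203 − 3.9361·-1.0522 = +10.4629 (running +59.2444)
Area = |Σ|/2 = |59.2444|/2 = 29.6222

Area at t=0.429: 29.6222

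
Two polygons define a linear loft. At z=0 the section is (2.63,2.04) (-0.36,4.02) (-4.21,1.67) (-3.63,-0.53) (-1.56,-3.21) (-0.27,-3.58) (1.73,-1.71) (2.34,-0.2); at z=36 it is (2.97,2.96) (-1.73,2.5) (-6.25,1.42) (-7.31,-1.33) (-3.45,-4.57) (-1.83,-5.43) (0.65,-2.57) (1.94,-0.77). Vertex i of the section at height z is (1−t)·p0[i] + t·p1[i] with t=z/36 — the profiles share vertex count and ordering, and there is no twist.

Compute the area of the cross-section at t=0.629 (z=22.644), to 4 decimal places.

Cross-section at t=0.629: each vertex is (1-t)·p0[i] + t·p1[i].
  v1: (1-0.629)·(2.63,2.04) + 0.629·(2.97,2.96) = (2.8439,2.6187)
  v2: (1-0.629)·(-0.36,4.02) + 0.629·(-1.73,2.5) = (-1.2217,3.0639)
  v3: (1-0.629)·(-4.21,1.67) + 0.629·(-6.25,1.42) = (-5.4932,1.5128)
  v4: (1-0.629)·(-3.63,-0.53) + 0.629·(-7.31,-1.33) = (-5.9447,-1.0332)
  v5: (1-0.629)·(-1.56,-3.21) + 0.629·(-3.45,-4.57) = (-2.7488,-4.0654)
  v6: (1-0.629)·(-0.27,-3.58) + 0.629·(-1.83,-5.43) = (-1.2512,-4.7436)
  v7: (1-0.629)·(1.73,-1.71) + 0.629·(0.65,-2.57) = (1.0507,-2.2509)
  v8: (1-0.629)·(2.34,-0.2) + 0.629·(1.94,-0.77) = (2.0884,-0.5585)
Shoelace sum Σ(x_i·y_{i+1} − x_{i+1}·y_i):
  i=1: 2.8439·3.0639 − -1.2217·2.6187 = +11.9127 (running +11.9127)
  i=2: -1.2217·1.5128 − -5.4932·3.0639 = +14.9824 (running +26.8951)
  i=3: -5.4932·-1.0332 − -5.9447·1.5128 = +14.6684 (running +41.5635)
  i=4: -5.9447·-4.0654 − -2.7488·-1.0332 = +21.3278 (running +62.8914)
  i=5: -2.7488·-4.7436 − -1.2512·-4.0654 = +7.9526 (running +70.8439)
  i=6: -1.2512·-2.2509 − 1.0507·-4.7436 = +7.8005 (running +78.6444)
  i=7: 1.0507·-0.5585 − 2.0884·-2.2509 = +4.1140 (running +82.7585)
  i=8: 2.0884·2.6187 − 2.8439·-0.5585 = +7.0572 (running +89.8157)
Area = |Σ|/2 = |89.8157|/2 = 44.9078

Area at t=0.629: 44.9078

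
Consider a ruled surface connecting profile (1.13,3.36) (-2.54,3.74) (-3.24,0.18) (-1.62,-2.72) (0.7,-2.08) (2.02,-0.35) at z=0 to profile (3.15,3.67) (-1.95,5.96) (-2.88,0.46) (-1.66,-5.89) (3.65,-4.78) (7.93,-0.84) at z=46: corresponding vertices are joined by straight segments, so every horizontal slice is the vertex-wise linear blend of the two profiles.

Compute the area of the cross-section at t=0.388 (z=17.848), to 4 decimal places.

Area at t=0.388: 42.0525

Cross-section at t=0.388: each vertex is (1-t)·p0[i] + t·p1[i].
  v1: (1-0.388)·(1.13,3.36) + 0.388·(3.15,3.67) = (1.9138,3.4803)
  v2: (1-0.388)·(-2.54,3.74) + 0.388·(-1.95,5.96) = (-2.3111,4.6014)
  v3: (1-0.388)·(-3.24,0.18) + 0.388·(-2.88,0.46) = (-3.1003,0.2886)
  v4: (1-0.388)·(-1.62,-2.72) + 0.388·(-1.66,-5.89) = (-1.6355,-3.9500)
  v5: (1-0.388)·(0.7,-2.08) + 0.388·(3.65,-4.78) = (1.8446,-3.1276)
  v6: (1-0.388)·(2.02,-0.35) + 0.388·(7.93,-0.84) = (4.3131,-0.5401)
Shoelace sum Σ(x_i·y_{i+1} − x_{i+1}·y_i):
  i=1: 1.9138·4.6014 − -2.3111·3.4803 = +16.8491 (running +16.8491)
  i=2: -2.3111·0.2886 − -3.1003·4.6014 = +13.5986 (running +30.4477)
  i=3: -3.1003·-3.9500 − -1.6355·0.2886 = +12.7182 (running +43.1659)
  i=4: -1.6355·-3.1276 − 1.8446·-3.9500 = +12.4013 (running +55.5673)
  i=5: 1.8446·-0.5401 − 4.3131·-3.1276 = +12.4933 (running +68.0606)
  i=6: 4.3131·3.4803 − 1.9138·-0.5401 = +16.0444 (running +84.1050)
Area = |Σ|/2 = |84.1050|/2 = 42.0525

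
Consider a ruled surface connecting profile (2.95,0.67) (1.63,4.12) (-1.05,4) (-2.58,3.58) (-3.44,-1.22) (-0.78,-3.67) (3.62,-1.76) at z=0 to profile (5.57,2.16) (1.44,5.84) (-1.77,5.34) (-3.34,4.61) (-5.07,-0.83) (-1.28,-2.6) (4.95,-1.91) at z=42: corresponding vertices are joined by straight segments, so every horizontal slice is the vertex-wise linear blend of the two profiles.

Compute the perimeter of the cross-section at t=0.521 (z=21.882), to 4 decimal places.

Cross-section at t=0.521: each vertex is (1-t)·p0[i] + t·p1[i].
  v1: (1-0.521)·(2.95,0.67) + 0.521·(5.57,2.16) = (4.3150,1.4463)
  v2: (1-0.521)·(1.63,4.12) + 0.521·(1.44,5.84) = (1.5310,5.0161)
  v3: (1-0.521)·(-1.05,4) + 0.521·(-1.77,5.34) = (-1.4251,4.6981)
  v4: (1-0.521)·(-2.58,3.58) + 0.521·(-3.34,4.61) = (-2.9760,4.1166)
  v5: (1-0.521)·(-3.44,-1.22) + 0.521·(-5.07,-0.83) = (-4.2892,-1.0168)
  v6: (1-0.521)·(-0.78,-3.67) + 0.521·(-1.28,-2.6) = (-1.0405,-3.1125)
  v7: (1-0.521)·(3.62,-1.76) + 0.521·(4.95,-1.91) = (4.3129,-1.8381)
Perimeter = Σ |v_{i+1} − v_i|:
  edge 1→2: √(-2.7840² + 3.5698²) = 4.5271 (running 4.5271)
  edge 2→3: √(-2.9561² + -0.3180²) = 2.9732 (running 7.5003)
  edge 3→4: √(-1.5508² + -0.5815²) = 1.6563 (running 9.1565)
  edge 4→5: √(-1.3133² + -5.1334²) = 5.2988 (running 14.4553)
  edge 5→6: √(3.2487² + -2.0957²) = 3.8660 (running 18.3213)
  edge 6→7: √(5.3534² + 1.2744²) = 5.5030 (running 23.8244)
  edge 7→1: √(0.0021² + 3.2844²) = 3.2844 (running 27.1088)
Perimeter = 27.1088

Perimeter at t=0.521: 27.1088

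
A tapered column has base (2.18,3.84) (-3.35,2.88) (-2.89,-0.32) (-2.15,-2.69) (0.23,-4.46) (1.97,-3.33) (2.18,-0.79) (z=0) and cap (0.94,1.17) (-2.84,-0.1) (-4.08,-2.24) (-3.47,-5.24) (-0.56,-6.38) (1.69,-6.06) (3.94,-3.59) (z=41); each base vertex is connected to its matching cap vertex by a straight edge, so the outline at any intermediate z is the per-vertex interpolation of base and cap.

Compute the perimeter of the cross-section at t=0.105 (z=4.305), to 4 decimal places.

Perimeter at t=0.105: 23.3517

Cross-section at t=0.105: each vertex is (1-t)·p0[i] + t·p1[i].
  v1: (1-0.105)·(2.18,3.84) + 0.105·(0.94,1.17) = (2.0498,3.5596)
  v2: (1-0.105)·(-3.35,2.88) + 0.105·(-2.84,-0.1) = (-3.2965,2.5671)
  v3: (1-0.105)·(-2.89,-0.32) + 0.105·(-4.08,-2.24) = (-3.0150,-0.5216)
  v4: (1-0.105)·(-2.15,-2.69) + 0.105·(-3.47,-5.24) = (-2.2886,-2.9577)
  v5: (1-0.105)·(0.23,-4.46) + 0.105·(-0.56,-6.38) = (0.1471,-4.6616)
  v6: (1-0.105)·(1.97,-3.33) + 0.105·(1.69,-6.06) = (1.9406,-3.6166)
  v7: (1-0.105)·(2.18,-0.79) + 0.105·(3.94,-3.59) = (2.3648,-1.0840)
Perimeter = Σ |v_{i+1} − v_i|:
  edge 1→2: √(-5.3463² + -0.9926²) = 5.4376 (running 5.4376)
  edge 2→3: √(0.2815² + -3.0887²) = 3.1015 (running 8.5391)
  edge 3→4: √(0.7264² + -2.4361²) = 2.5421 (running 11.0812)
  edge 4→5: √(2.4357² + -1.7039²) = 2.9725 (running 14.0537)
  edge 5→6: √(1.7935² + 1.0450²) = 2.0758 (running 16.1294)
  edge 6→7: √(0.4242² + 2.5326²) = 2.5679 (running 18.6974)
  edge 7→1: √(-0.3150² + 4.6437²) = 4.6543 (running 23.3517)
Perimeter = 23.3517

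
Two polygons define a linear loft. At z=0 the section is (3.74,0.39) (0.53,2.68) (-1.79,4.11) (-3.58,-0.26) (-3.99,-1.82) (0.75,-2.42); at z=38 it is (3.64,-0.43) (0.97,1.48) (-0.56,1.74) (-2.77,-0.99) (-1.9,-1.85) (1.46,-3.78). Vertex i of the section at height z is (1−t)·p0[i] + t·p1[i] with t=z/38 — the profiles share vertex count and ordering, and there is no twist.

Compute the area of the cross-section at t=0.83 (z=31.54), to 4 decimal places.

Area at t=0.83: 21.5018

Cross-section at t=0.83: each vertex is (1-t)·p0[i] + t·p1[i].
  v1: (1-0.83)·(3.74,0.39) + 0.83·(3.64,-0.43) = (3.6570,-0.2906)
  v2: (1-0.83)·(0.53,2.68) + 0.83·(0.97,1.48) = (0.8952,1.6840)
  v3: (1-0.83)·(-1.79,4.11) + 0.83·(-0.56,1.74) = (-0.7691,2.1429)
  v4: (1-0.83)·(-3.58,-0.26) + 0.83·(-2.77,-0.99) = (-2.9077,-0.8659)
  v5: (1-0.83)·(-3.99,-1.82) + 0.83·(-1.9,-1.85) = (-2.2553,-1.8449)
  v6: (1-0.83)·(0.75,-2.42) + 0.83·(1.46,-3.78) = (1.3393,-3.5488)
Shoelace sum Σ(x_i·y_{i+1} − x_{i+1}·y_i):
  i=1: 3.6570·1.6840 − 0.8952·-0.2906 = +6.4185 (running +6.4185)
  i=2: 0.8952·2.1429 − -0.7691·1.6840 = +3.2135 (running +9.6320)
  i=3: -0.7691·-0.8659 − -2.9077·2.1429 = +6.8969 (running +16.5289)
  i=4: -2.9077·-1.8449 − -2.2553·-0.8659 = +3.4116 (running +19.9404)
  i=5: -2.2553·-3.5488 − 1.3393·-1.8449 = +10.4745 (running +30.4149)
  i=6: 1.3393·-0.2906 − 3.6570·-3.5488 = +12.5888 (running +43.0037)
Area = |Σ|/2 = |43.0037|/2 = 21.5018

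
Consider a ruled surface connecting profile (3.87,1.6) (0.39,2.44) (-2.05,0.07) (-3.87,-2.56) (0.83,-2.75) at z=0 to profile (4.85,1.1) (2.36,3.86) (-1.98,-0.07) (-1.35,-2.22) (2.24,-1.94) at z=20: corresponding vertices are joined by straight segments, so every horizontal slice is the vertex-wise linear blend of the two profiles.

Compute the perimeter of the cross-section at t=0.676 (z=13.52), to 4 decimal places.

Perimeter at t=0.676: 19.2768

Cross-section at t=0.676: each vertex is (1-t)·p0[i] + t·p1[i].
  v1: (1-0.676)·(3.87,1.6) + 0.676·(4.85,1.1) = (4.5325,1.2620)
  v2: (1-0.676)·(0.39,2.44) + 0.676·(2.36,3.86) = (1.7217,3.3999)
  v3: (1-0.676)·(-2.05,0.07) + 0.676·(-1.98,-0.07) = (-2.0027,-0.0246)
  v4: (1-0.676)·(-3.87,-2.56) + 0.676·(-1.35,-2.22) = (-2.1665,-2.3302)
  v5: (1-0.676)·(0.83,-2.75) + 0.676·(2.24,-1.94) = (1.7832,-2.2024)
Perimeter = Σ |v_{i+1} − v_i|:
  edge 1→2: √(-2.8108² + 2.1379²) = 3.5314 (running 3.5314)
  edge 2→3: √(-3.7244² + -3.4246²) = 5.0595 (running 8.5910)
  edge 3→4: √(-0.1638² + -2.3055²) = 2.3113 (running 10.9023)
  edge 4→5: √(3.9496² + 0.1277²) = 3.9517 (running 14.8540)
  edge 5→1: √(2.7493² + 3.4644²) = 4.4228 (running 19.2768)
Perimeter = 19.2768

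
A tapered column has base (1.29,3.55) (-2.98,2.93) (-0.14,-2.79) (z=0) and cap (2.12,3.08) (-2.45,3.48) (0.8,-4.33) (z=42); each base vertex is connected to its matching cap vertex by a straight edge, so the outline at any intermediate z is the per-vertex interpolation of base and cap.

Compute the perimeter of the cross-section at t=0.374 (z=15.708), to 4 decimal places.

Perimeter at t=0.374: 18.4281

Cross-section at t=0.374: each vertex is (1-t)·p0[i] + t·p1[i].
  v1: (1-0.374)·(1.29,3.55) + 0.374·(2.12,3.08) = (1.6004,3.3742)
  v2: (1-0.374)·(-2.98,2.93) + 0.374·(-2.45,3.48) = (-2.7818,3.1357)
  v3: (1-0.374)·(-0.14,-2.79) + 0.374·(0.8,-4.33) = (0.2116,-3.3660)
Perimeter = Σ |v_{i+1} − v_i|:
  edge 1→2: √(-4.3822² + -0.2385²) = 4.3887 (running 4.3887)
  edge 2→3: √(2.9933² + -6.5017²) = 7.1576 (running 11.5463)
  edge 3→1: √(1.3889² + 6.7402²) = 6.8818 (running 18.4281)
Perimeter = 18.4281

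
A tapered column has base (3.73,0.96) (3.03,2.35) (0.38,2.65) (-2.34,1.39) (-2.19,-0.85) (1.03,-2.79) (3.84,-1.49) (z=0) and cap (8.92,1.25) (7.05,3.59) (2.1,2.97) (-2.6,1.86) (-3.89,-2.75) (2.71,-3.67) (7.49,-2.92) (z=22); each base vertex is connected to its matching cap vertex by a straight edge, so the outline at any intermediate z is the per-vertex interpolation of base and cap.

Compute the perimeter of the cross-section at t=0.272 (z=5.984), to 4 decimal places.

Perimeter at t=0.272: 22.5204

Cross-section at t=0.272: each vertex is (1-t)·p0[i] + t·p1[i].
  v1: (1-0.272)·(3.73,0.96) + 0.272·(8.92,1.25) = (5.1417,1.0389)
  v2: (1-0.272)·(3.03,2.35) + 0.272·(7.05,3.59) = (4.1234,2.6873)
  v3: (1-0.272)·(0.38,2.65) + 0.272·(2.1,2.97) = (0.8478,2.7370)
  v4: (1-0.272)·(-2.34,1.39) + 0.272·(-2.6,1.86) = (-2.4107,1.5178)
  v5: (1-0.272)·(-2.19,-0.85) + 0.272·(-3.89,-2.75) = (-2.6524,-1.3668)
  v6: (1-0.272)·(1.03,-2.79) + 0.272·(2.71,-3.67) = (1.4870,-3.0294)
  v7: (1-0.272)·(3.84,-1.49) + 0.272·(7.49,-2.92) = (4.8328,-1.8790)
Perimeter = Σ |v_{i+1} − v_i|:
  edge 1→2: √(-1.0182² + 1.6484²) = 1.9375 (running 1.9375)
  edge 2→3: √(-3.2756² + 0.0498²) = 3.2760 (running 5.2135)
  edge 3→4: √(-3.2586² + -1.2192²) = 3.4792 (running 8.6927)
  edge 4→5: √(-0.2417² + -2.8846²) = 2.8947 (running 11.5874)
  edge 5→6: √(4.1394² + -1.6626²) = 4.4608 (running 16.0482)
  edge 6→7: √(3.3458² + 1.1504²) = 3.5381 (running 19.5863)
  edge 7→1: √(0.3089² + 2.9178²) = 2.9341 (running 22.5204)
Perimeter = 22.5204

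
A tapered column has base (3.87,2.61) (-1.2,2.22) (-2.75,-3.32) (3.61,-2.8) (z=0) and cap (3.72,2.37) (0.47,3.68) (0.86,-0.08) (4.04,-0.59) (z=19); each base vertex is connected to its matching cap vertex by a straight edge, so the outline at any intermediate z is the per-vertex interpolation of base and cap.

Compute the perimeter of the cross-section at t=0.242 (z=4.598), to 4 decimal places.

Cross-section at t=0.242: each vertex is (1-t)·p0[i] + t·p1[i].
  v1: (1-0.242)·(3.87,2.61) + 0.242·(3.72,2.37) = (3.8337,2.5519)
  v2: (1-0.242)·(-1.2,2.22) + 0.242·(0.47,3.68) = (-0.7959,2.5733)
  v3: (1-0.242)·(-2.75,-3.32) + 0.242·(0.86,-0.08) = (-1.8764,-2.5359)
  v4: (1-0.242)·(3.61,-2.8) + 0.242·(4.04,-0.59) = (3.7141,-2.2652)
Perimeter = Σ |v_{i+1} − v_i|:
  edge 1→2: √(-4.6296² + 0.0214²) = 4.6296 (running 4.6296)
  edge 2→3: √(-1.0805² + -5.1092²) = 5.2222 (running 9.8519)
  edge 3→4: √(5.5904² + 0.2707²) = 5.5970 (running 15.4488)
  edge 4→1: √(0.1196² + 4.8171²) = 4.8186 (running 20.2674)
Perimeter = 20.2674

Perimeter at t=0.242: 20.2674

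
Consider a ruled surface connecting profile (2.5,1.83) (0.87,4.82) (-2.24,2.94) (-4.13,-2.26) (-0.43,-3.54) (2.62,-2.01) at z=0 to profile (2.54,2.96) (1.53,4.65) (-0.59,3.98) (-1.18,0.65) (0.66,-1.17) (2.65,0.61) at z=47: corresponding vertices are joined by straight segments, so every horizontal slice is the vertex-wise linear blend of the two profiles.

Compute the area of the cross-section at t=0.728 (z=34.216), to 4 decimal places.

Area at t=0.728: 20.6577

Cross-section at t=0.728: each vertex is (1-t)·p0[i] + t·p1[i].
  v1: (1-0.728)·(2.5,1.83) + 0.728·(2.54,2.96) = (2.5291,2.6526)
  v2: (1-0.728)·(0.87,4.82) + 0.728·(1.53,4.65) = (1.3505,4.6962)
  v3: (1-0.728)·(-2.24,2.94) + 0.728·(-0.59,3.98) = (-1.0388,3.6971)
  v4: (1-0.728)·(-4.13,-2.26) + 0.728·(-1.18,0.65) = (-1.9824,-0.1415)
  v5: (1-0.728)·(-0.43,-3.54) + 0.728·(0.66,-1.17) = (0.3635,-1.8146)
  v6: (1-0.728)·(2.62,-2.01) + 0.728·(2.65,0.61) = (2.6418,-0.1026)
Shoelace sum Σ(x_i·y_{i+1} − x_{i+1}·y_i):
  i=1: 2.5291·4.6962 − 1.3505·2.6526 = +8.2950 (running +8.2950)
  i=2: 1.3505·3.6971 − -1.0388·4.6962 = +9.8713 (running +18.1664)
  i=3: -1.0388·-0.1415 − -1.9824·3.6971 = +7.4762 (running +25.6425)
  i=4: -1.9824·-1.8146 − 0.3635·-0.1415 = +3.6488 (running +29.2913)
  i=5: 0.3635·-0.1026 − 2.6418·-1.8146 = +4.7567 (running +34.0480)
  i=6: 2.6418·2.6526 − 2.5291·-0.1026 = +7.2674 (running +41.3154)
Area = |Σ|/2 = |41.3154|/2 = 20.6577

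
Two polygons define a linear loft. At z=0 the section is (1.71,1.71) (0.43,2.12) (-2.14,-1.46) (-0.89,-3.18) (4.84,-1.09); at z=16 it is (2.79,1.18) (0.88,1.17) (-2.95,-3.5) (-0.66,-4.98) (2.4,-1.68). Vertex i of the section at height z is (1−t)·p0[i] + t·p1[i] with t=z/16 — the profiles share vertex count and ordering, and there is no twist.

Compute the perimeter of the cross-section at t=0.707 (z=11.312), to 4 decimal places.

Perimeter at t=0.707: 17.5625

Cross-section at t=0.707: each vertex is (1-t)·p0[i] + t·p1[i].
  v1: (1-0.707)·(1.71,1.71) + 0.707·(2.79,1.18) = (2.4736,1.3353)
  v2: (1-0.707)·(0.43,2.12) + 0.707·(0.88,1.17) = (0.7481,1.4484)
  v3: (1-0.707)·(-2.14,-1.46) + 0.707·(-2.95,-3.5) = (-2.7127,-2.9023)
  v4: (1-0.707)·(-0.89,-3.18) + 0.707·(-0.66,-4.98) = (-0.7274,-4.4526)
  v5: (1-0.707)·(4.84,-1.09) + 0.707·(2.4,-1.68) = (3.1149,-1.5071)
Perimeter = Σ |v_{i+1} − v_i|:
  edge 1→2: √(-1.7254² + 0.1131²) = 1.7291 (running 1.7291)
  edge 2→3: √(-3.4608² + -4.3506²) = 5.5592 (running 7.2884)
  edge 3→4: √(1.9853² + -1.5503²) = 2.5189 (running 9.8073)
  edge 4→5: √(3.8423² + 2.9455²) = 4.8414 (running 14.6487)
  edge 5→1: √(-0.6414² + 2.8424²) = 2.9139 (running 17.5625)
Perimeter = 17.5625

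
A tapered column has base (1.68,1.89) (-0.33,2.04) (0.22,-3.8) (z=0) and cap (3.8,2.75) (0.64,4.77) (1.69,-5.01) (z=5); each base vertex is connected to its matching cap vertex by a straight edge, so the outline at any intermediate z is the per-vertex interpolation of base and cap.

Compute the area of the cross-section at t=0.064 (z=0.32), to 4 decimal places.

Cross-section at t=0.064: each vertex is (1-t)·p0[i] + t·p1[i].
  v1: (1-0.064)·(1.68,1.89) + 0.064·(3.8,2.75) = (1.8157,1.9450)
  v2: (1-0.064)·(-0.33,2.04) + 0.064·(0.64,4.77) = (-0.2679,2.2147)
  v3: (1-0.064)·(0.22,-3.8) + 0.064·(1.69,-5.01) = (0.3141,-3.8774)
Shoelace sum Σ(x_i·y_{i+1} − x_{i+1}·y_i):
  i=1: 1.8157·2.2147 − -0.2679·1.9450 = +4.5423 (running +4.5423)
  i=2: -0.2679·-3.8774 − 0.3141·2.2147 = +0.3432 (running +4.8856)
  i=3: 0.3141·1.9450 − 1.8157·-3.8774 = +7.6511 (running +12.5367)
Area = |Σ|/2 = |12.5367|/2 = 6.2683

Area at t=0.064: 6.2683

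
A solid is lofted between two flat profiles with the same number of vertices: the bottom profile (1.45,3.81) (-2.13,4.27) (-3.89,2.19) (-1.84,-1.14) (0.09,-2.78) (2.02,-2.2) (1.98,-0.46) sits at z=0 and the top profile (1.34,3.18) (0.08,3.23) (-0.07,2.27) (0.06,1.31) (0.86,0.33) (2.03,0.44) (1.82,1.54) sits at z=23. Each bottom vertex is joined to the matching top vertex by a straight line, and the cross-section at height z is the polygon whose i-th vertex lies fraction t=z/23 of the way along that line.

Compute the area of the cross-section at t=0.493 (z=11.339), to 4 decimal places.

Area at t=0.493: 13.9361

Cross-section at t=0.493: each vertex is (1-t)·p0[i] + t·p1[i].
  v1: (1-0.493)·(1.45,3.81) + 0.493·(1.34,3.18) = (1.3958,3.4994)
  v2: (1-0.493)·(-2.13,4.27) + 0.493·(0.08,3.23) = (-1.0405,3.7573)
  v3: (1-0.493)·(-3.89,2.19) + 0.493·(-0.07,2.27) = (-2.0067,2.2294)
  v4: (1-0.493)·(-1.84,-1.14) + 0.493·(0.06,1.31) = (-0.9033,0.0679)
  v5: (1-0.493)·(0.09,-2.78) + 0.493·(0.86,0.33) = (0.4696,-1.2468)
  v6: (1-0.493)·(2.02,-2.2) + 0.493·(2.03,0.44) = (2.0249,-0.8985)
  v7: (1-0.493)·(1.98,-0.46) + 0.493·(1.82,1.54) = (1.9011,0.5260)
Shoelace sum Σ(x_i·y_{i+1} − x_{i+1}·y_i):
  i=1: 1.3958·3.7573 − -1.0405·3.4994 = +8.8853 (running +8.8853)
  i=2: -1.0405·2.2294 − -2.0067·3.7573 = +5.2202 (running +14.1055)
  i=3: -2.0067·0.0679 − -0.9033·2.2294 = +1.8777 (running +15.9832)
  i=4: -0.9033·-1.2468 − 0.4696·0.0679 = +1.0943 (running +17.0776)
  i=5: 0.4696·-0.8985 − 2.0249·-1.2468 = +2.1027 (running +19.1803)
  i=6: 2.0249·0.5260 − 1.9011·-0.8985 = +2.7732 (running +21.9535)
  i=7: 1.9011·3.4994 − 1.3958·0.5260 = +5.9186 (running +27.8721)
Area = |Σ|/2 = |27.8721|/2 = 13.9361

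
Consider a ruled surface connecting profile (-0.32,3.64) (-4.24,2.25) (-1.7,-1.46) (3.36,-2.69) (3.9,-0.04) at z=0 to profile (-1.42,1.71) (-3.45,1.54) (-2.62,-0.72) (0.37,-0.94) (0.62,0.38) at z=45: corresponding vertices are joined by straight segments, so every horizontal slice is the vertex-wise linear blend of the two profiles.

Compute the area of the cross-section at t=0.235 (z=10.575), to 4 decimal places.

Area at t=0.235: 22.9979

Cross-section at t=0.235: each vertex is (1-t)·p0[i] + t·p1[i].
  v1: (1-0.235)·(-0.32,3.64) + 0.235·(-1.42,1.71) = (-0.5785,3.1865)
  v2: (1-0.235)·(-4.24,2.25) + 0.235·(-3.45,1.54) = (-4.0544,2.0831)
  v3: (1-0.235)·(-1.7,-1.46) + 0.235·(-2.62,-0.72) = (-1.9162,-1.2861)
  v4: (1-0.235)·(3.36,-2.69) + 0.235·(0.37,-0.94) = (2.6573,-2.2788)
  v5: (1-0.235)·(3.9,-0.04) + 0.235·(0.62,0.38) = (3.1292,0.0587)
Shoelace sum Σ(x_i·y_{i+1} − x_{i+1}·y_i):
  i=1: -0.5785·2.0831 − -4.0544·3.1865 = +11.7139 (running +11.7139)
  i=2: -4.0544·-1.2861 − -1.9162·2.0831 = +9.2060 (running +20.9199)
  i=3: -1.9162·-2.2788 − 2.6573·-1.2861 = +7.7842 (running +28.7041)
  i=4: 2.6573·0.0587 − 3.1292·-2.2788 = +7.2867 (running +35.9907)
  i=5: 3.1292·3.1865 − -0.5785·0.0587 = +10.0050 (running +45.9957)
Area = |Σ|/2 = |45.9957|/2 = 22.9979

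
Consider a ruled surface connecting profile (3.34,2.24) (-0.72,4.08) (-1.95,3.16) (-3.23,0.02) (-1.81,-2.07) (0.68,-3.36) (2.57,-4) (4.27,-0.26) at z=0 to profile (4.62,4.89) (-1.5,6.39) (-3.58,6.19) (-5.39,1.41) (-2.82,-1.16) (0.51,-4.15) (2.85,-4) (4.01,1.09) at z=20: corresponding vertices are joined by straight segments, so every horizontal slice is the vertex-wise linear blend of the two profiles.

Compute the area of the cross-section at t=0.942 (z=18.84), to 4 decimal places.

Area at t=0.942: 70.2086

Cross-section at t=0.942: each vertex is (1-t)·p0[i] + t·p1[i].
  v1: (1-0.942)·(3.34,2.24) + 0.942·(4.62,4.89) = (4.5458,4.7363)
  v2: (1-0.942)·(-0.72,4.08) + 0.942·(-1.5,6.39) = (-1.4548,6.2560)
  v3: (1-0.942)·(-1.95,3.16) + 0.942·(-3.58,6.19) = (-3.4855,6.0143)
  v4: (1-0.942)·(-3.23,0.02) + 0.942·(-5.39,1.41) = (-5.2647,1.3294)
  v5: (1-0.942)·(-1.81,-2.07) + 0.942·(-2.82,-1.16) = (-2.7614,-1.2128)
  v6: (1-0.942)·(0.68,-3.36) + 0.942·(0.51,-4.15) = (0.5199,-4.1042)
  v7: (1-0.942)·(2.57,-4) + 0.942·(2.85,-4) = (2.8338,-4.0000)
  v8: (1-0.942)·(4.27,-0.26) + 0.942·(4.01,1.09) = (4.0251,1.0117)
Shoelace sum Σ(x_i·y_{i+1} − x_{i+1}·y_i):
  i=1: 4.5458·6.2560 − -1.4548·4.7363 = +35.3285 (running +35.3285)
  i=2: -1.4548·6.0143 − -3.4855·6.2560 = +13.0558 (running +48.3843)
  i=3: -3.4855·1.3294 − -5.2647·6.0143 = +27.0299 (running +75.4142)
  i=4: -5.2647·-1.2128 − -2.7614·1.3294 = +10.0559 (running +85.4702)
  i=5: -2.7614·-4.1042 − 0.5199·-1.2128 = +11.9638 (running +97.4340)
  i=6: 0.5199·-4.0000 − 2.8338·-4.1042 = +9.5508 (running +106.9848)
  i=7: 2.8338·1.0117 − 4.0251·-4.0000 = +18.9672 (running +125.9521)
  i=8: 4.0251·4.7363 − 4.5458·1.0117 = +14.4650 (running +140.4171)
Area = |Σ|/2 = |140.4171|/2 = 70.2086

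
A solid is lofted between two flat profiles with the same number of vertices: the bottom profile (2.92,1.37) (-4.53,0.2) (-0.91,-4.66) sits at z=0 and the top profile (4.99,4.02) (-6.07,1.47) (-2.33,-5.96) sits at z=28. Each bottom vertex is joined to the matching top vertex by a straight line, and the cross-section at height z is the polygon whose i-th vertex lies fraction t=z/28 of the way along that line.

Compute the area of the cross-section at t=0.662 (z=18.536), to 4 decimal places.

Cross-section at t=0.662: each vertex is (1-t)·p0[i] + t·p1[i].
  v1: (1-0.662)·(2.92,1.37) + 0.662·(4.99,4.02) = (4.2903,3.1243)
  v2: (1-0.662)·(-4.53,0.2) + 0.662·(-6.07,1.47) = (-5.5495,1.0407)
  v3: (1-0.662)·(-0.91,-4.66) + 0.662·(-2.33,-5.96) = (-1.8500,-5.5206)
Shoelace sum Σ(x_i·y_{i+1} − x_{i+1}·y_i):
  i=1: 4.2903·1.0407 − -5.5495·3.1243 = +21.8034 (running +21.8034)
  i=2: -5.5495·-5.5206 − -1.8500·1.0407 = +32.5619 (running +54.3652)
  i=3: -1.8500·3.1243 − 4.2903·-5.5206 = +17.9052 (running +72.2704)
Area = |Σ|/2 = |72.2704|/2 = 36.1352

Area at t=0.662: 36.1352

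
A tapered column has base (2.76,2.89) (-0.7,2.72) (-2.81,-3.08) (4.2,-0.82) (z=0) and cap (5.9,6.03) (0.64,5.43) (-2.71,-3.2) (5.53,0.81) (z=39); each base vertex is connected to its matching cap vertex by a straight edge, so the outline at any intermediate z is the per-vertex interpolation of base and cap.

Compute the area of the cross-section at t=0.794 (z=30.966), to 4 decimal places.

Area at t=0.794: 38.4886

Cross-section at t=0.794: each vertex is (1-t)·p0[i] + t·p1[i].
  v1: (1-0.794)·(2.76,2.89) + 0.794·(5.9,6.03) = (5.2532,5.3832)
  v2: (1-0.794)·(-0.7,2.72) + 0.794·(0.64,5.43) = (0.3640,4.8717)
  v3: (1-0.794)·(-2.81,-3.08) + 0.794·(-2.71,-3.2) = (-2.7306,-3.1753)
  v4: (1-0.794)·(4.2,-0.82) + 0.794·(5.53,0.81) = (5.2560,0.4742)
Shoelace sum Σ(x_i·y_{i+1} − x_{i+1}·y_i):
  i=1: 5.2532·4.8717 − 0.3640·5.3832 = +23.6328 (running +23.6328)
  i=2: 0.3640·-3.1753 − -2.7306·4.8717 = +12.1471 (running +35.7799)
  i=3: -2.7306·0.4742 − 5.2560·-3.1753 = +15.3944 (running +51.1743)
  i=4: 5.2560·5.3832 − 5.2532·0.4742 = +25.8028 (running +76.9771)
Area = |Σ|/2 = |76.9771|/2 = 38.4886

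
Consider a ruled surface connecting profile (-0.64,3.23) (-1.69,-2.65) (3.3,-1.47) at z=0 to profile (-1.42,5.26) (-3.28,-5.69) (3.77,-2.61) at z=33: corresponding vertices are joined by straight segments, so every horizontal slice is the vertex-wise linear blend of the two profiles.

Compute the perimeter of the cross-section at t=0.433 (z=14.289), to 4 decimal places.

Perimeter at t=0.433: 21.9565

Cross-section at t=0.433: each vertex is (1-t)·p0[i] + t·p1[i].
  v1: (1-0.433)·(-0.64,3.23) + 0.433·(-1.42,5.26) = (-0.9777,4.1090)
  v2: (1-0.433)·(-1.69,-2.65) + 0.433·(-3.28,-5.69) = (-2.3785,-3.9663)
  v3: (1-0.433)·(3.3,-1.47) + 0.433·(3.77,-2.61) = (3.5035,-1.9636)
Perimeter = Σ |v_{i+1} − v_i|:
  edge 1→2: √(-1.4007² + -8.0753²) = 8.1959 (running 8.1959)
  edge 2→3: √(5.8820² + 2.0027²) = 6.2136 (running 14.4095)
  edge 3→1: √(-4.4812² + 6.0726²) = 7.5471 (running 21.9565)
Perimeter = 21.9565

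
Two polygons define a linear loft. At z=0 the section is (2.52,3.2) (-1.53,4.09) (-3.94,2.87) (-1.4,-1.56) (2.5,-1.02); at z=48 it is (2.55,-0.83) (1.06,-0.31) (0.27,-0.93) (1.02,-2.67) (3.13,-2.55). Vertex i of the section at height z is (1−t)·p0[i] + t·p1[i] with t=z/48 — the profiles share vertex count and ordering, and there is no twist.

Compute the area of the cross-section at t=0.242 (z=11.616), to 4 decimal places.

Cross-section at t=0.242: each vertex is (1-t)·p0[i] + t·p1[i].
  v1: (1-0.242)·(2.52,3.2) + 0.242·(2.55,-0.83) = (2.5273,2.2247)
  v2: (1-0.242)·(-1.53,4.09) + 0.242·(1.06,-0.31) = (-0.9032,3.0252)
  v3: (1-0.242)·(-3.94,2.87) + 0.242·(0.27,-0.93) = (-2.9212,1.9504)
  v4: (1-0.242)·(-1.4,-1.56) + 0.242·(1.02,-2.67) = (-0.8144,-1.8286)
  v5: (1-0.242)·(2.5,-1.02) + 0.242·(3.13,-2.55) = (2.6525,-1.3903)
Shoelace sum Σ(x_i·y_{i+1} − x_{i+1}·y_i):
  i=1: 2.5273·3.0252 − -0.9032·2.2247 = +9.6549 (running +9.6549)
  i=2: -0.9032·1.9504 − -2.9212·3.0252 = +7.0755 (running +16.7304)
  i=3: -2.9212·-1.8286 − -0.8144·1.9504 = +6.9301 (running +23.6605)
  i=4: -0.8144·-1.3903 − 2.6525·-1.8286 = +5.9825 (running +29.6430)
  i=5: 2.6525·2.2247 − 2.5273·-1.3903 = +9.4146 (running +39.0576)
Area = |Σ|/2 = |39.0576|/2 = 19.5288

Area at t=0.242: 19.5288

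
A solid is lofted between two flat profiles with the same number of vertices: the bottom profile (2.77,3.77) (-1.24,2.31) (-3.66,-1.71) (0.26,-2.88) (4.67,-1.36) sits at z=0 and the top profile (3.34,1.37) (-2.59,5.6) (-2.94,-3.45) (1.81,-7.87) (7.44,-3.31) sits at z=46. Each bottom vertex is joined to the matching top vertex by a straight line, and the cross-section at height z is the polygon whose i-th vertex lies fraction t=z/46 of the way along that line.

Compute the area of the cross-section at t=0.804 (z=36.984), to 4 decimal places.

Area at t=0.804: 66.9803

Cross-section at t=0.804: each vertex is (1-t)·p0[i] + t·p1[i].
  v1: (1-0.804)·(2.77,3.77) + 0.804·(3.34,1.37) = (3.2283,1.8404)
  v2: (1-0.804)·(-1.24,2.31) + 0.804·(-2.59,5.6) = (-2.3254,4.9552)
  v3: (1-0.804)·(-3.66,-1.71) + 0.804·(-2.94,-3.45) = (-3.0811,-3.1090)
  v4: (1-0.804)·(0.26,-2.88) + 0.804·(1.81,-7.87) = (1.5062,-6.8920)
  v5: (1-0.804)·(4.67,-1.36) + 0.804·(7.44,-3.31) = (6.8971,-2.9278)
Shoelace sum Σ(x_i·y_{i+1} − x_{i+1}·y_i):
  i=1: 3.2283·4.9552 − -2.3254·1.8404 = +20.2763 (running +20.2763)
  i=2: -2.3254·-3.1090 − -3.0811·4.9552 = +22.4970 (running +42.7733)
  i=3: -3.0811·-6.8920 − 1.5062·-3.1090 = +25.9177 (running +68.6910)
  i=4: 1.5062·-2.9278 − 6.8971·-6.8920 = +43.1245 (running +111.8155)
  i=5: 6.8971·1.8404 − 3.2283·-2.9278 = +22.1451 (running +133.9607)
Area = |Σ|/2 = |133.9607|/2 = 66.9803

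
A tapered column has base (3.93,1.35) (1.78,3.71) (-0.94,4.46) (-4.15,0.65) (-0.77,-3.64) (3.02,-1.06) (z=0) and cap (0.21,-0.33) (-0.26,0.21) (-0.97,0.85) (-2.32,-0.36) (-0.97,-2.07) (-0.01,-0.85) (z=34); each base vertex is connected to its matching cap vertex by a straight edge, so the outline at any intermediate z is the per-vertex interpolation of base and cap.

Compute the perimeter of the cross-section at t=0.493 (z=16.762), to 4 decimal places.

Perimeter at t=0.493: 15.7387

Cross-section at t=0.493: each vertex is (1-t)·p0[i] + t·p1[i].
  v1: (1-0.493)·(3.93,1.35) + 0.493·(0.21,-0.33) = (2.0960,0.5218)
  v2: (1-0.493)·(1.78,3.71) + 0.493·(-0.26,0.21) = (0.7743,1.9845)
  v3: (1-0.493)·(-0.94,4.46) + 0.493·(-0.97,0.85) = (-0.9548,2.6803)
  v4: (1-0.493)·(-4.15,0.65) + 0.493·(-2.32,-0.36) = (-3.2478,0.1521)
  v5: (1-0.493)·(-0.77,-3.64) + 0.493·(-0.97,-2.07) = (-0.8686,-2.8660)
  v6: (1-0.493)·(3.02,-1.06) + 0.493·(-0.01,-0.85) = (1.5262,-0.9565)
Perimeter = Σ |v_{i+1} − v_i|:
  edge 1→2: √(-1.3218² + 1.4627²) = 1.9715 (running 1.9715)
  edge 2→3: √(-1.7291² + 0.6958²) = 1.8638 (running 3.8353)
  edge 3→4: √(-2.2930² + -2.5282²) = 3.4132 (running 7.2484)
  edge 4→5: √(2.3792² + -3.0181²) = 3.8431 (running 11.0915)
  edge 5→6: √(2.3948² + 1.9095²) = 3.0629 (running 14.1544)
  edge 6→1: √(0.5698² + 1.4782²) = 1.5843 (running 15.7387)
Perimeter = 15.7387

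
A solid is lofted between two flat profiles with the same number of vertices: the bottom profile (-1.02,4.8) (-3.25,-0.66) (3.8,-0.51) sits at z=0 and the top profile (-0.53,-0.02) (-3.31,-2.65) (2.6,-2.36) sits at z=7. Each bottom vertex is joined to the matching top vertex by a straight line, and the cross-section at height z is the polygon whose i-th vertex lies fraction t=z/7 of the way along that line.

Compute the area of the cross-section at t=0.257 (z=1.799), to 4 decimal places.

Area at t=0.257: 15.7689

Cross-section at t=0.257: each vertex is (1-t)·p0[i] + t·p1[i].
  v1: (1-0.257)·(-1.02,4.8) + 0.257·(-0.53,-0.02) = (-0.8941,3.5613)
  v2: (1-0.257)·(-3.25,-0.66) + 0.257·(-3.31,-2.65) = (-3.2654,-1.1714)
  v3: (1-0.257)·(3.8,-0.51) + 0.257·(2.6,-2.36) = (3.4916,-0.9854)
Shoelace sum Σ(x_i·y_{i+1} − x_{i+1}·y_i):
  i=1: -0.8941·-1.1714 − -3.2654·3.5613 = +12.6764 (running +12.6764)
  i=2: -3.2654·-0.9854 − 3.4916·-1.1714 = +7.3081 (running +19.9844)
  i=3: 3.4916·3.5613 − -0.8941·-0.9854 = +11.5534 (running +31.5379)
Area = |Σ|/2 = |31.5379|/2 = 15.7689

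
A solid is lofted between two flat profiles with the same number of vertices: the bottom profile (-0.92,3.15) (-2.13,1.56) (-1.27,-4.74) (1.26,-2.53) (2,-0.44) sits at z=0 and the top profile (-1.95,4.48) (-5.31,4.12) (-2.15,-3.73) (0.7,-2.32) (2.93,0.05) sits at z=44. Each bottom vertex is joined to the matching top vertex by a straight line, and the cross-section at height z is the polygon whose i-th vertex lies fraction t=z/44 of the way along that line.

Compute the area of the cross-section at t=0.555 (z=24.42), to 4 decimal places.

Area at t=0.555: 27.9371

Cross-section at t=0.555: each vertex is (1-t)·p0[i] + t·p1[i].
  v1: (1-0.555)·(-0.92,3.15) + 0.555·(-1.95,4.48) = (-1.4917,3.8882)
  v2: (1-0.555)·(-2.13,1.56) + 0.555·(-5.31,4.12) = (-3.8949,2.9808)
  v3: (1-0.555)·(-1.27,-4.74) + 0.555·(-2.15,-3.73) = (-1.7584,-4.1795)
  v4: (1-0.555)·(1.26,-2.53) + 0.555·(0.7,-2.32) = (0.9492,-2.4135)
  v5: (1-0.555)·(2,-0.44) + 0.555·(2.93,0.05) = (2.5162,-0.1680)
Shoelace sum Σ(x_i·y_{i+1} − x_{i+1}·y_i):
  i=1: -1.4917·2.9808 − -3.8949·3.8882 = +10.6976 (running +10.6976)
  i=2: -3.8949·-4.1795 − -1.7584·2.9808 = +21.5200 (running +32.2176)
  i=3: -1.7584·-2.4135 − 0.9492·-4.1795 = +8.2109 (running +40.4286)
  i=4: 0.9492·-0.1680 − 2.5162·-2.4135 = +5.9131 (running +46.3417)
  i=5: 2.5162·3.8882 − -1.4917·-0.1680 = +9.5325 (running +55.8742)
Area = |Σ|/2 = |55.8742|/2 = 27.9371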